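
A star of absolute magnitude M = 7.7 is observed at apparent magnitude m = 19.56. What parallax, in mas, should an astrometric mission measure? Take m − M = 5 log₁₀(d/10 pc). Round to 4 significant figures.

0.4246 mas

m − M = 19.56 − 7.7 = 11.86.
d = 10^((m−M)/5 + 1) = 10^3.372 = 2355 pc.
p = 1/d = 1/2355 = 0.00042463 arcsec = 0.42463 mas.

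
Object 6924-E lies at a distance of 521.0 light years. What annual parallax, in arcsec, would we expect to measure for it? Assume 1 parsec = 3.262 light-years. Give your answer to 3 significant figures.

d = 521.0 ly ÷ 3.262 = 159.72 pc.
p = 1/d = 1/159.72 = 0.006261 arcsec.

0.00626 arcsec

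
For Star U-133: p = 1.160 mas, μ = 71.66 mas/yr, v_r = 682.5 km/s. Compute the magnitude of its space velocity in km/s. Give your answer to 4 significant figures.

742.7 km/s

d = 1/p = 1/0.001160″ = 862.07 pc.
μ = 71.66 mas/yr = 0.07166 ″/yr.
v_t = 4.740 μ d = 4.740 × 0.07166 × 862.07 = 292.82 km/s.
v = √(v_r² + v_t²) = √(682.5² + 292.82²) = √551550 = 742.66 km/s.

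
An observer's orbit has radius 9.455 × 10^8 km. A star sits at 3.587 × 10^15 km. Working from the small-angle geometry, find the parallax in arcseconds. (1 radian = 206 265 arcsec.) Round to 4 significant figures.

0.05437 arcsec

θ ≈ B/d = (9.455 × 10^8) / (3.587 × 10^15) = 2.6359 × 10^-7 rad.
In arcseconds: 2.6359 × 10^-7 × 206265 = 0.054369″.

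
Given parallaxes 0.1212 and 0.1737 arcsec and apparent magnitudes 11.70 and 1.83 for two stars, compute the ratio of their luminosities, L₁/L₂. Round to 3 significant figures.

L₁/L₂ = 0.000232

d₁ = 1/p₁ = 1/0.1212″ = 8.2508 pc; d₂ = 1/p₂ = 1/0.1737″ = 5.7571 pc.
M₁ = m₁ − 5 log₁₀ d₁ + 5 = 11.70 − 4.5825 + 5 = 12.1175.
M₂ = 1.83 − 3.8010 + 5 = 3.0290.
L₁/L₂ = 10^(0.4(M₂ − M₁)) = 10^(0.4 × (-9.0885)) = 10^(-3.63540) = 0.00023153.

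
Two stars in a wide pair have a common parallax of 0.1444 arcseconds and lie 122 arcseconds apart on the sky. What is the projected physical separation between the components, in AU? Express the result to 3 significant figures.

845 AU

d = 1/p = 1/0.1444″ = 6.9252 pc.
At distance d (pc), an angle of θ arcsec spans θ·d AU: s = 122 × 6.9252 = 844.87 AU.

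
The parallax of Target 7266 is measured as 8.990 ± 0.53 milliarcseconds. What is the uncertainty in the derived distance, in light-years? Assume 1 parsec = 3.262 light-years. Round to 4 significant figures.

d = 1/p, so σ_d = σ_p / p².
σ_d = 0.000530 / (0.008990)² = 0.000530 / 0.00008082 = 6.5578 pc = 6.5578 × 3.262 ly = 21.392 ly.

21.39 ly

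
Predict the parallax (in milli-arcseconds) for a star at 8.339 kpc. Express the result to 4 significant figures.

d = 8.339 kpc = 8339 pc.
p = 1/d = 1/8339 = 0.00011992 arcsec.
= 0.00011992 × 1000 = 0.11992 mas.

0.1199 mas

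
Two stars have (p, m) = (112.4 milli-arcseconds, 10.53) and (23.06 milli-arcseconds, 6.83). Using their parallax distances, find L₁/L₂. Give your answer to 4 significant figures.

d₁ = 1/p₁ = 1/0.1124″ = 8.8968 pc; d₂ = 1/p₂ = 1/0.02306″ = 43.365 pc.
M₁ = m₁ − 5 log₁₀ d₁ + 5 = 10.53 − 4.7462 + 5 = 10.7838.
M₂ = 6.83 − 8.1857 + 5 = 3.6443.
L₁/L₂ = 10^(0.4(M₂ − M₁)) = 10^(0.4 × (-7.1395)) = 10^(-2.85580) = 0.0013938.

L₁/L₂ = 0.001394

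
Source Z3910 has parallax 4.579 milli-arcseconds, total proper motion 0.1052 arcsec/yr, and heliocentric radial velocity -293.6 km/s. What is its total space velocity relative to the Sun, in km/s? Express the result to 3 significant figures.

313 km/s

d = 1/p = 1/0.004579″ = 218.39 pc.
v_t = 4.740 μ d = 4.740 × 0.1052 × 218.39 = 108.9 km/s.
v = √(v_r² + v_t²) = √((-293.6)² + 108.9²) = √98060.2 = 313.15 km/s.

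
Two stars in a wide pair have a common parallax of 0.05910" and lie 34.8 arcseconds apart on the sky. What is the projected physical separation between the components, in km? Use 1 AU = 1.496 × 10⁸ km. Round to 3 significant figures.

8.81 × 10^10 km

d = 1/p = 1/0.05910″ = 16.92 pc.
At distance d (pc), an angle of θ arcsec spans θ·d AU: s = 34.8 × 16.92 = 588.82 AU.
= 588.82 × 1.496 × 10⁸ km = 8.8087 × 10^10 km.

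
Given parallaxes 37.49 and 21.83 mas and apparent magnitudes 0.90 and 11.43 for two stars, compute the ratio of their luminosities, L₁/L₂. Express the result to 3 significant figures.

d₁ = 1/p₁ = 1/0.03749″ = 26.674 pc; d₂ = 1/p₂ = 1/0.02183″ = 45.809 pc.
M₁ = m₁ − 5 log₁₀ d₁ + 5 = 0.90 − 7.1304 + 5 = -1.2304.
M₂ = 11.43 − 8.3048 + 5 = 8.1252.
L₁/L₂ = 10^(0.4(M₂ − M₁)) = 10^(0.4 × 9.3556) = 10^3.74224 = 5523.8.

L₁/L₂ = 5520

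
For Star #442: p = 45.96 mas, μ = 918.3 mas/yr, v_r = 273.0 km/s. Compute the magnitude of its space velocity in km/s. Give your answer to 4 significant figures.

289.0 km/s

d = 1/p = 1/0.04596″ = 21.758 pc.
μ = 918.3 mas/yr = 0.9183 ″/yr.
v_t = 4.740 μ d = 4.740 × 0.9183 × 21.758 = 94.707 km/s.
v = √(v_r² + v_t²) = √(273.0² + 94.707²) = √83498.4 = 288.96 km/s.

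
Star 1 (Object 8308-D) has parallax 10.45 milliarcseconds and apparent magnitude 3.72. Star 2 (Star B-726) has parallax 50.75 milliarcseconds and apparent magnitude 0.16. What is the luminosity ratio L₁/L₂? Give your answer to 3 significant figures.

d₁ = 1/p₁ = 1/0.01045″ = 95.694 pc; d₂ = 1/p₂ = 1/0.05075″ = 19.704 pc.
M₁ = m₁ − 5 log₁₀ d₁ + 5 = 3.72 − 9.9044 + 5 = -1.1844.
M₂ = 0.16 − 6.4728 + 5 = -1.3128.
L₁/L₂ = 10^(0.4(M₂ − M₁)) = 10^(0.4 × (-0.1284)) = 10^(-0.05136) = 0.88846.

L₁/L₂ = 0.888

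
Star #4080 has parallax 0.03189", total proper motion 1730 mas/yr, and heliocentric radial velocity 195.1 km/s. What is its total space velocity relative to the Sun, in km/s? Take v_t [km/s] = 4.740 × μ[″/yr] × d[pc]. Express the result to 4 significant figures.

d = 1/p = 1/0.03189″ = 31.358 pc.
μ = 1730 mas/yr = 1.730 ″/yr.
v_t = 4.740 μ d = 4.740 × 1.730 × 31.358 = 257.14 km/s.
v = √(v_r² + v_t²) = √(195.1² + 257.14²) = √104185 = 322.78 km/s.

322.8 km/s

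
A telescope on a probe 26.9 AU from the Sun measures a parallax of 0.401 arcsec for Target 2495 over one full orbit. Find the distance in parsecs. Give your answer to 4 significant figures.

With baseline B (in AU) and parallax p (in arcsec), d = B/p parsecs.
d = 26.9 / 0.401 = 67.082 pc.

67.08 pc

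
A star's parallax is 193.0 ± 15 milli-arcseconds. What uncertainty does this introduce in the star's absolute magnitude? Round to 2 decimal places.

σ_M = 0.17 mag

M = m − 5 log₁₀ d + 5 = m + 5 log₁₀ p + 5, so ∂M/∂p = 5/(p ln 10).
σ_M = (5/ln 10) · (σ_p/p) = 2.1715 × 15/193.0 = 2.1715 × 0.07772 = 0.16877.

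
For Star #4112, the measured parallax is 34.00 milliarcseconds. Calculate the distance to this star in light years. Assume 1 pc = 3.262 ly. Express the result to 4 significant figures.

p = 34.00 milliarcseconds = 0.03400 arcsec.
d = 1/p = 1/0.03400 = 29.412 pc.
In light-years: 29.412 × 3.262 = 95.942 ly.

95.94 light years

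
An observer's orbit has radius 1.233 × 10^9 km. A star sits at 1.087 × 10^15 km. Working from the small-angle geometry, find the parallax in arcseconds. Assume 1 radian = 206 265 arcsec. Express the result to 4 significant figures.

0.2340 arcsec

θ ≈ B/d = (1.233 × 10^9) / (1.087 × 10^15) = 1.1343 × 10^-6 rad.
In arcseconds: 1.1343 × 10^-6 × 206265 = 0.23397″.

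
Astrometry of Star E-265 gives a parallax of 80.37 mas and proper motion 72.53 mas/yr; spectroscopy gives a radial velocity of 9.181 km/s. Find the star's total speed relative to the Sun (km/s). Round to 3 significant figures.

10.1 km/s

d = 1/p = 1/0.08037″ = 12.442 pc.
μ = 72.53 mas/yr = 0.07253 ″/yr.
v_t = 4.740 μ d = 4.740 × 0.07253 × 12.442 = 4.2775 km/s.
v = √(v_r² + v_t²) = √(9.181² + 4.2775²) = √102.588 = 10.129 km/s.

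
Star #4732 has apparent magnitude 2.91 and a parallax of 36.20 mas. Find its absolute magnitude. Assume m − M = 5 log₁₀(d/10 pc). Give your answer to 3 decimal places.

M = 0.704

d = 1/p = 1/0.03620″ = 27.624 pc.
m − M = 5 log₁₀(27.624) − 5 = 7.2064 − 5 = 2.2064.
M = m − (m − M) = 2.91 − 2.2064 = 0.704.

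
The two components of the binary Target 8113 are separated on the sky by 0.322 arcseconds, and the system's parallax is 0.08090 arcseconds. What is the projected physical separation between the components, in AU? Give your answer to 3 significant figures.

d = 1/p = 1/0.08090″ = 12.361 pc.
At distance d (pc), an angle of θ arcsec spans θ·d AU: s = 0.322 × 12.361 = 3.9802 AU.

3.98 AU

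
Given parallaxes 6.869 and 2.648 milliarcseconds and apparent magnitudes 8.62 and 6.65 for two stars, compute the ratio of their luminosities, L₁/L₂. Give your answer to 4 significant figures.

d₁ = 1/p₁ = 1/0.006869″ = 145.58 pc; d₂ = 1/p₂ = 1/0.002648″ = 377.64 pc.
M₁ = m₁ − 5 log₁₀ d₁ + 5 = 8.62 − 10.8155 + 5 = 2.8045.
M₂ = 6.65 − 12.8854 + 5 = -1.2354.
L₁/L₂ = 10^(0.4(M₂ − M₁)) = 10^(0.4 × (-4.0399)) = 10^(-1.61596) = 0.024213.

L₁/L₂ = 0.02421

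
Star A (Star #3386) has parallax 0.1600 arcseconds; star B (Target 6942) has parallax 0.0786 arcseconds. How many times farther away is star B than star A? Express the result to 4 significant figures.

Since d = 1/p, d_B/d_A = p_A/p_B.
= 0.1600 / 0.0786 = 2.0356.

2.036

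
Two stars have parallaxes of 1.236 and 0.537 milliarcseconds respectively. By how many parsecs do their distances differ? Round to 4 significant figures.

1053 pc

d_A = 1/0.001236″ = 809.06 pc; d_B = 1/0.0005370″ = 1862.2 pc.
|d_B − d_A| = |1862.2 − 809.06| = 1053.1 pc.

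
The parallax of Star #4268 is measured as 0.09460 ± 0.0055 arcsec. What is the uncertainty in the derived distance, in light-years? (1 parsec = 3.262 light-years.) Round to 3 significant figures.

2.00 ly

d = 1/p, so σ_d = σ_p / p².
σ_d = 0.00550 / (0.09460)² = 0.00550 / 0.0089492 = 0.61458 pc = 0.61458 × 3.262 ly = 2.0048 ly.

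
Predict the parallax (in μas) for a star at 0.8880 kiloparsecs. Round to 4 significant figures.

d = 0.8880 kpc = 888 pc.
p = 1/d = 1/888 = 0.0011261 arcsec.
= 0.0011261 × 10⁶ = 1126.1 μas.

1126 μas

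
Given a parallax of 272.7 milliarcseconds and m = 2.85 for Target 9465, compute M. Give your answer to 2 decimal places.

d = 1/p = 1/0.2727″ = 3.667 pc.
m − M = 5 log₁₀(3.667) − 5 = 2.8216 − 5 = -2.1784.
M = m − (m − M) = 2.85 − (-2.1784) = 5.03.

M = 5.03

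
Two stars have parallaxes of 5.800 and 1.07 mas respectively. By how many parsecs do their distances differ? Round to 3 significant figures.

762 pc

d_A = 1/0.005800″ = 172.41 pc; d_B = 1/0.001070″ = 934.58 pc.
|d_B − d_A| = |934.58 − 172.41| = 762.17 pc.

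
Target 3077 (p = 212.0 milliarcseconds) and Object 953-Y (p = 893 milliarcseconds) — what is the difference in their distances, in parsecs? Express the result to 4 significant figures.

d_A = 1/0.2120″ = 4.717 pc; d_B = 1/0.8930″ = 1.1198 pc.
|d_B − d_A| = |1.1198 − 4.717| = 3.5972 pc.

3.597 pc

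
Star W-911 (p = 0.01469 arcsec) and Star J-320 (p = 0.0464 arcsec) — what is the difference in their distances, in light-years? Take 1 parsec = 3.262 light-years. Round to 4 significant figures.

d_A = 1/0.01469″ = 68.074 pc; d_B = 1/0.04640″ = 21.552 pc.
|d_B − d_A| = |21.552 − 68.074| = 46.522 pc = 46.522 × 3.262 ly = 151.75 ly.

151.8 ly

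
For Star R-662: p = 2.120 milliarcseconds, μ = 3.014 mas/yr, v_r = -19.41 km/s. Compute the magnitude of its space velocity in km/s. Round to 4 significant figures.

d = 1/p = 1/0.002120″ = 471.7 pc.
μ = 3.014 mas/yr = 0.003014 ″/yr.
v_t = 4.740 μ d = 4.740 × 0.003014 × 471.7 = 6.7389 km/s.
v = √(v_r² + v_t²) = √((-19.41)² + 6.7389²) = √422.161 = 20.547 km/s.

20.55 km/s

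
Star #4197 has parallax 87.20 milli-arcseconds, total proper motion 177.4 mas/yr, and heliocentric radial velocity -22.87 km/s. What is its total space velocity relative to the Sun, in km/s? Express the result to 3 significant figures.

24.8 km/s

d = 1/p = 1/0.08720″ = 11.468 pc.
μ = 177.4 mas/yr = 0.1774 ″/yr.
v_t = 4.740 μ d = 4.740 × 0.1774 × 11.468 = 9.6432 km/s.
v = √(v_r² + v_t²) = √((-22.87)² + 9.6432²) = √616.028 = 24.82 km/s.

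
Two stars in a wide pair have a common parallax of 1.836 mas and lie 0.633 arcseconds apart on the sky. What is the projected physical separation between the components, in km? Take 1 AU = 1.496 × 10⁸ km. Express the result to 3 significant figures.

d = 1/p = 1/0.001836″ = 544.66 pc.
At distance d (pc), an angle of θ arcsec spans θ·d AU: s = 0.633 × 544.66 = 344.77 AU.
= 344.77 × 1.496 × 10⁸ km = 5.1578 × 10^10 km.

5.16 × 10^10 km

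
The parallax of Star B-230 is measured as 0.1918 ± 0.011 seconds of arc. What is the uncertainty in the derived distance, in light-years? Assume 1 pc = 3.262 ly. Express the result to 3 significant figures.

d = 1/p, so σ_d = σ_p / p².
σ_d = 0.0110 / (0.1918)² = 0.0110 / 0.036787 = 0.29902 pc = 0.29902 × 3.262 ly = 0.9754 ly.

0.975 ly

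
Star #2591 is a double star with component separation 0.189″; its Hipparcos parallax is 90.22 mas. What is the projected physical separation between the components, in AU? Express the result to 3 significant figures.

d = 1/p = 1/0.09022″ = 11.084 pc.
At distance d (pc), an angle of θ arcsec spans θ·d AU: s = 0.189 × 11.084 = 2.0949 AU.

2.09 AU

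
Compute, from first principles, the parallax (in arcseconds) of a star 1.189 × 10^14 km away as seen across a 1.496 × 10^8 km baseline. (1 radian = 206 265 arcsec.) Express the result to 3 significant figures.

θ ≈ B/d = (1.496 × 10^8) / (1.189 × 10^14) = 1.2582 × 10^-6 rad.
In arcseconds: 1.2582 × 10^-6 × 206265 = 0.25952″.

0.260 arcsec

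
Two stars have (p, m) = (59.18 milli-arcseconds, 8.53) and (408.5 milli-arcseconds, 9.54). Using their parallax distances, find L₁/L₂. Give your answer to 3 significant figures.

L₁/L₂ = 121

d₁ = 1/p₁ = 1/0.05918″ = 16.898 pc; d₂ = 1/p₂ = 1/0.4085″ = 2.448 pc.
M₁ = m₁ − 5 log₁₀ d₁ + 5 = 8.53 − 6.1392 + 5 = 7.3908.
M₂ = 9.54 − 1.9441 + 5 = 12.5959.
L₁/L₂ = 10^(0.4(M₂ − M₁)) = 10^(0.4 × 5.2051) = 10^2.08204 = 120.79.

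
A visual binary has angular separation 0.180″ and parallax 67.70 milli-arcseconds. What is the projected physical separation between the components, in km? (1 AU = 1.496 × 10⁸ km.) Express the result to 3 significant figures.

d = 1/p = 1/0.06770″ = 14.771 pc.
At distance d (pc), an angle of θ arcsec spans θ·d AU: s = 0.180 × 14.771 = 2.6588 AU.
= 2.6588 × 1.496 × 10⁸ km = 3.9776 × 10^8 km.

3.98 × 10^8 km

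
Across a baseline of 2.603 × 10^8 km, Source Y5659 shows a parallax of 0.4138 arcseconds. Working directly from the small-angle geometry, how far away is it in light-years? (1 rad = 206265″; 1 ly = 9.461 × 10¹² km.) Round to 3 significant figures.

θ = 0.4138″ = 0.4138/206265 = 2.0062 × 10^-6 rad.
d = B/θ = (2.603 × 10^8) / (2.0062 × 10^-6) = 1.2975 × 10^14 km = (1.2975 × 10^14) / (9.461 × 10^12) ly = 13.714 ly.

13.7 ly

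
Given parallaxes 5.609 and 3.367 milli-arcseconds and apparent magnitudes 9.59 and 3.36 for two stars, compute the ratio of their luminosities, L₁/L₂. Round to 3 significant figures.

d₁ = 1/p₁ = 1/0.005609″ = 178.28 pc; d₂ = 1/p₂ = 1/0.003367″ = 297 pc.
M₁ = m₁ − 5 log₁₀ d₁ + 5 = 9.59 − 11.2555 + 5 = 3.3345.
M₂ = 3.36 − 12.3638 + 5 = -4.0038.
L₁/L₂ = 10^(0.4(M₂ − M₁)) = 10^(0.4 × (-7.3383)) = 10^(-2.93532) = 0.0011606.

L₁/L₂ = 0.00116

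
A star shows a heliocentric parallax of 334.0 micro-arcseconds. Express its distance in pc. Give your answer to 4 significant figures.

p = 334.0 micro-arcseconds = 0.0003340 arcsec.
d = 1/p = 1/0.0003340 = 2994 pc.

2994 pc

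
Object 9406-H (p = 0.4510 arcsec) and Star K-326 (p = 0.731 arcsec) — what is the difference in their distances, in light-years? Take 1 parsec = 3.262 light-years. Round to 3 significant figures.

d_A = 1/0.4510″ = 2.2173 pc; d_B = 1/0.7310″ = 1.368 pc.
|d_B − d_A| = |1.368 − 2.2173| = 0.8493 pc = 0.8493 × 3.262 ly = 2.7704 ly.

2.77 ly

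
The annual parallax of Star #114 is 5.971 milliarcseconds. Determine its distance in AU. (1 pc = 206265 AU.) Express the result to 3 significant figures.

p = 5.971 milliarcseconds = 0.005971 arcsec.
d = 1/p = 1/0.005971 = 167.48 pc.
In AU: 167.48 × 206265 = 3.4545 × 10^7 AU.

3.45 × 10^7 AU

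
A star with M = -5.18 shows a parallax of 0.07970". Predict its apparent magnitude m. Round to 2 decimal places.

d = 1/p = 1/0.07970″ = 12.547 pc.
m − M = 5 log₁₀ d − 5 = 5 log₁₀(12.547) − 5 = 5.4927 − 5 = 0.4927.
m = M + (m − M) = -5.18 + 0.4927 = -4.69.

m = -4.69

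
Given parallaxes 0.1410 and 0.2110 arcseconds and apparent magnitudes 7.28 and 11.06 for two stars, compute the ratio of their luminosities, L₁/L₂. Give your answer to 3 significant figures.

L₁/L₂ = 72.8

d₁ = 1/p₁ = 1/0.1410″ = 7.0922 pc; d₂ = 1/p₂ = 1/0.2110″ = 4.7393 pc.
M₁ = m₁ − 5 log₁₀ d₁ + 5 = 7.28 − 4.2539 + 5 = 8.0261.
M₂ = 11.06 − 3.3786 + 5 = 12.6814.
L₁/L₂ = 10^(0.4(M₂ − M₁)) = 10^(0.4 × 4.6553) = 10^1.86212 = 72.798.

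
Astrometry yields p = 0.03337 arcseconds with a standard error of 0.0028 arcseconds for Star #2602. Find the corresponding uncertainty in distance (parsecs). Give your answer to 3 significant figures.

d = 1/p, so σ_d = σ_p / p².
σ_d = 0.00280 / (0.03337)² = 0.00280 / 0.0011136 = 2.5144 pc.

2.51 pc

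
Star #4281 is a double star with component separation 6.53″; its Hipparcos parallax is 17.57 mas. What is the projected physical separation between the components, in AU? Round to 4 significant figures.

d = 1/p = 1/0.01757″ = 56.915 pc.
At distance d (pc), an angle of θ arcsec spans θ·d AU: s = 6.53 × 56.915 = 371.65 AU.

371.7 AU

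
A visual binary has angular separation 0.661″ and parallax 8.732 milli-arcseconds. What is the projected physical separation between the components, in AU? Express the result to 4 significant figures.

75.70 AU

d = 1/p = 1/0.008732″ = 114.52 pc.
At distance d (pc), an angle of θ arcsec spans θ·d AU: s = 0.661 × 114.52 = 75.698 AU.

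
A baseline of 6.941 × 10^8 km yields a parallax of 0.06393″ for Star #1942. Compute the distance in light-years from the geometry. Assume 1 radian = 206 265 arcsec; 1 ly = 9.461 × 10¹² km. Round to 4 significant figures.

236.7 ly

θ = 0.06393″ = 0.06393/206265 = 3.0994 × 10^-7 rad.
d = B/θ = (6.941 × 10^8) / (3.0994 × 10^-7) = 2.2395 × 10^15 km = (2.2395 × 10^15) / (9.461 × 10^12) ly = 236.71 ly.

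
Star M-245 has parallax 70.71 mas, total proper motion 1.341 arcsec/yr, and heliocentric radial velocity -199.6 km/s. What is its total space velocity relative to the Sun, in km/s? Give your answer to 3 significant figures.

219 km/s

d = 1/p = 1/0.07071″ = 14.142 pc.
v_t = 4.740 μ d = 4.740 × 1.341 × 14.142 = 89.891 km/s.
v = √(v_r² + v_t²) = √((-199.6)² + 89.891²) = √47920.6 = 218.91 km/s.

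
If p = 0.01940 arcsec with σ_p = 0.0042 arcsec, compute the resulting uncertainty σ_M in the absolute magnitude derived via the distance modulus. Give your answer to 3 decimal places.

σ_M = 0.470 mag

M = m − 5 log₁₀ d + 5 = m + 5 log₁₀ p + 5, so ∂M/∂p = 5/(p ln 10).
σ_M = (5/ln 10) · (σ_p/p) = 2.1715 × 0.0042/0.01940 = 2.1715 × 0.21649 = 0.47011.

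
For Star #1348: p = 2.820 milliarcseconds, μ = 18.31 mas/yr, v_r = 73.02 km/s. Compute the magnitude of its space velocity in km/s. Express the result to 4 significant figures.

d = 1/p = 1/0.002820″ = 354.61 pc.
μ = 18.31 mas/yr = 0.01831 ″/yr.
v_t = 4.740 μ d = 4.740 × 0.01831 × 354.61 = 30.776 km/s.
v = √(v_r² + v_t²) = √(73.02² + 30.776²) = √6279.08 = 79.241 km/s.

79.24 km/s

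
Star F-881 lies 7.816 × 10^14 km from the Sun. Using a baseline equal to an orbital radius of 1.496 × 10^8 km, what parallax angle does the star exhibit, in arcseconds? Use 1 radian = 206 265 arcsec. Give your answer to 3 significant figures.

θ ≈ B/d = (1.496 × 10^8) / (7.816 × 10^14) = 1.9140 × 10^-7 rad.
In arcseconds: 1.9140 × 10^-7 × 206265 = 0.039479″.

0.0395 arcsec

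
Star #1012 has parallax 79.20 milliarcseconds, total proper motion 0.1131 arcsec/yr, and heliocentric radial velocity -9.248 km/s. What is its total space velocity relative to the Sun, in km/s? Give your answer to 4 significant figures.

11.46 km/s

d = 1/p = 1/0.07920″ = 12.626 pc.
v_t = 4.740 μ d = 4.740 × 0.1131 × 12.626 = 6.7687 km/s.
v = √(v_r² + v_t²) = √((-9.248)² + 6.7687²) = √131.341 = 11.46 km/s.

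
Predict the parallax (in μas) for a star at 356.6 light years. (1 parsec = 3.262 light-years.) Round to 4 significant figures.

d = 356.6 ly ÷ 3.262 = 109.32 pc.
p = 1/d = 1/109.32 = 0.0091475 arcsec.
= 0.0091475 × 10⁶ = 9147.5 μas.

9148 μas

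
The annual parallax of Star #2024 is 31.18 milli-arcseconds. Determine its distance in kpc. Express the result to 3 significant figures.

p = 31.18 milli-arcseconds = 0.03118 arcsec.
d = 1/p = 1/0.03118 = 32.072 pc.
= 0.032072 kpc.

0.0321 kpc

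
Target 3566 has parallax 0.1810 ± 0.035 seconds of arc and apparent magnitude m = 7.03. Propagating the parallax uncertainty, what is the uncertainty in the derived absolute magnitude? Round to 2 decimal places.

σ_M = 0.42 mag

M = m − 5 log₁₀ d + 5 = m + 5 log₁₀ p + 5, so ∂M/∂p = 5/(p ln 10).
σ_M = (5/ln 10) · (σ_p/p) = 2.1715 × 0.035/0.1810 = 2.1715 × 0.19337 = 0.4199.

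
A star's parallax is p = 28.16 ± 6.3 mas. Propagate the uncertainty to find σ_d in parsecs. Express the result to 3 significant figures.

d = 1/p, so σ_d = σ_p / p².
σ_d = 0.00630 / (0.02816)² = 0.00630 / 0.00079299 = 7.9446 pc.

7.94 pc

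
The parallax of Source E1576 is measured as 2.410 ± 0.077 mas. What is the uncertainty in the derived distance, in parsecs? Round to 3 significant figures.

13.3 pc

d = 1/p, so σ_d = σ_p / p².
σ_d = 0.0000770 / (0.002410)² = 0.0000770 / 0.0000058081 = 13.257 pc.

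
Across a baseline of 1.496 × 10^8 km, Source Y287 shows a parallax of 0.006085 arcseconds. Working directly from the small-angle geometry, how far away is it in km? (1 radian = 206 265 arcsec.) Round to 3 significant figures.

θ = 0.006085″ = 0.006085/206265 = 2.9501 × 10^-8 rad.
d = B/θ = (1.496 × 10^8) / (2.9501 × 10^-8) = 5.0710 × 10^15 km.

5.07 × 10^15 km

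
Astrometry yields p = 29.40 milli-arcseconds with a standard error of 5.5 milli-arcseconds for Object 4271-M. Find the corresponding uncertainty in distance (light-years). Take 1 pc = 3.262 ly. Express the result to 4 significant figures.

d = 1/p, so σ_d = σ_p / p².
σ_d = 0.00550 / (0.02940)² = 0.00550 / 0.00086436 = 6.3631 pc = 6.3631 × 3.262 ly = 20.756 ly.

20.76 ly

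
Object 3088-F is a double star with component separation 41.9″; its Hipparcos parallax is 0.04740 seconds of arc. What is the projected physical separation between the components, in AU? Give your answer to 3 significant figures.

d = 1/p = 1/0.04740″ = 21.097 pc.
At distance d (pc), an angle of θ arcsec spans θ·d AU: s = 41.9 × 21.097 = 883.96 AU.

884 AU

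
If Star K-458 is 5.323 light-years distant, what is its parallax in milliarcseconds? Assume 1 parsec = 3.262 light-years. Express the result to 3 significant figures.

d = 5.323 ly ÷ 3.262 = 1.6318 pc.
p = 1/d = 1/1.6318 = 0.61282 arcsec.
= 0.61282 × 1000 = 612.82 mas.

613 mas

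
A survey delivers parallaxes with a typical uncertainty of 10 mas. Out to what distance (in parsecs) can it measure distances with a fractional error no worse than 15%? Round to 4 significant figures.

15.00 pc

σ_d/d = σ_p/p, so the condition is σ_p/p ≤ 0.15, i.e. p ≥ σ_p/0.15.
p_min = 10/0.15 = 66.667 mas = 0.066667 arcsec.
d_max = 1/p_min = 1/0.066667 = 15 pc.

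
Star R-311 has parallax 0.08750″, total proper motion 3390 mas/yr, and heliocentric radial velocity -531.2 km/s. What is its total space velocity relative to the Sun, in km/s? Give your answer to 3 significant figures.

d = 1/p = 1/0.08750″ = 11.429 pc.
μ = 3390 mas/yr = 3.390 ″/yr.
v_t = 4.740 μ d = 4.740 × 3.390 × 11.429 = 183.65 km/s.
v = √(v_r² + v_t²) = √((-531.2)² + 183.65²) = √315901 = 562.05 km/s.

562 km/s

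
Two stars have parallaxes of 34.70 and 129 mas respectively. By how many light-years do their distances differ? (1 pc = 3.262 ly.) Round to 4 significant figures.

68.72 ly

d_A = 1/0.03470″ = 28.818 pc; d_B = 1/0.1290″ = 7.7519 pc.
|d_B − d_A| = |7.7519 − 28.818| = 21.066 pc = 21.066 × 3.262 ly = 68.717 ly.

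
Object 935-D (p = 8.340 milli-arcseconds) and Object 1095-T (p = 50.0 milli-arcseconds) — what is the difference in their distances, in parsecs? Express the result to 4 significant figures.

99.90 pc

d_A = 1/0.008340″ = 119.9 pc; d_B = 1/0.05000″ = 20 pc.
|d_B − d_A| = |20 − 119.9| = 99.9 pc.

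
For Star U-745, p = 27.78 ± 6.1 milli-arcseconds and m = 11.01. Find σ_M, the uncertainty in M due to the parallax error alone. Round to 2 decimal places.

σ_M = 0.48 mag

M = m − 5 log₁₀ d + 5 = m + 5 log₁₀ p + 5, so ∂M/∂p = 5/(p ln 10).
σ_M = (5/ln 10) · (σ_p/p) = 2.1715 × 6.1/27.78 = 2.1715 × 0.21958 = 0.47682.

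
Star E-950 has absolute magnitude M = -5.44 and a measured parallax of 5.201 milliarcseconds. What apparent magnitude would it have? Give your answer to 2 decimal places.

m = 0.98

d = 1/p = 1/0.005201″ = 192.27 pc.
m − M = 5 log₁₀ d − 5 = 5 log₁₀(192.27) − 5 = 11.4196 − 5 = 6.4196.
m = M + (m − M) = -5.44 + 6.4196 = 0.98.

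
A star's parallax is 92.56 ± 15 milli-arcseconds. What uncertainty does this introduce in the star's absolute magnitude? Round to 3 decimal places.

σ_M = 0.352 mag

M = m − 5 log₁₀ d + 5 = m + 5 log₁₀ p + 5, so ∂M/∂p = 5/(p ln 10).
σ_M = (5/ln 10) · (σ_p/p) = 2.1715 × 15/92.56 = 2.1715 × 0.16206 = 0.35191.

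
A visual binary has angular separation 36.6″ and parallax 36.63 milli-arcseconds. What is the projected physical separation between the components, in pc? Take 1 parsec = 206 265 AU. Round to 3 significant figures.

d = 1/p = 1/0.03663″ = 27.3 pc.
At distance d (pc), an angle of θ arcsec spans θ·d AU: s = 36.6 × 27.3 = 999.18 AU.
= 999.18 / 206265 = 0.0048442 pc.

0.00484 pc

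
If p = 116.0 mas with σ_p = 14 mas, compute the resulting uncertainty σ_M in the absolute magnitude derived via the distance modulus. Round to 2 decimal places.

σ_M = 0.26 mag

M = m − 5 log₁₀ d + 5 = m + 5 log₁₀ p + 5, so ∂M/∂p = 5/(p ln 10).
σ_M = (5/ln 10) · (σ_p/p) = 2.1715 × 14/116.0 = 2.1715 × 0.12069 = 0.26208.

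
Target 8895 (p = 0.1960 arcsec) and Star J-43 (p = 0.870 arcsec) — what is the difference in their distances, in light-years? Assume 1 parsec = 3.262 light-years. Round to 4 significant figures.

12.89 ly

d_A = 1/0.1960″ = 5.102 pc; d_B = 1/0.8700″ = 1.1494 pc.
|d_B − d_A| = |1.1494 − 5.102| = 3.9526 pc = 3.9526 × 3.262 ly = 12.893 ly.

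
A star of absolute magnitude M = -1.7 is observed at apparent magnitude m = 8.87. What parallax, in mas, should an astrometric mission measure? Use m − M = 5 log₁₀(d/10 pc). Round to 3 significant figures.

m − M = 8.87 − (-1.7) = 10.57.
d = 10^((m−M)/5 + 1) = 10^3.114 = 1300.2 pc.
p = 1/d = 1/1300.2 = 0.00076911 arcsec = 0.76911 mas.

0.769 mas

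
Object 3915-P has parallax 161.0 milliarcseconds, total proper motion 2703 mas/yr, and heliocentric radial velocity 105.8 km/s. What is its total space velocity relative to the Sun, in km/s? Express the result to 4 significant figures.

d = 1/p = 1/0.1610″ = 6.2112 pc.
μ = 2703 mas/yr = 2.703 ″/yr.
v_t = 4.740 μ d = 4.740 × 2.703 × 6.2112 = 79.579 km/s.
v = √(v_r² + v_t²) = √(105.8² + 79.579²) = √17526.5 = 132.39 km/s.

132.4 km/s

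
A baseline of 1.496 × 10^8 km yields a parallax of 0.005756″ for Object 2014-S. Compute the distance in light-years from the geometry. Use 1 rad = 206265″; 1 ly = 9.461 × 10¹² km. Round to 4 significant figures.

θ = 0.005756″ = 0.005756/206265 = 2.7906 × 10^-8 rad.
d = B/θ = (1.496 × 10^8) / (2.7906 × 10^-8) = 5.3609 × 10^15 km = (5.3609 × 10^15) / (9.461 × 10^12) ly = 566.63 ly.

566.6 ly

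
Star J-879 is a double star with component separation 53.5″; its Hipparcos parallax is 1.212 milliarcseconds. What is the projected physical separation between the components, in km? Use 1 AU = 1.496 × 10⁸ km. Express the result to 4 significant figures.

d = 1/p = 1/0.001212″ = 825.08 pc.
At distance d (pc), an angle of θ arcsec spans θ·d AU: s = 53.5 × 825.08 = 44142 AU.
= 44142 × 1.496 × 10⁸ km = 6.6036 × 10^12 km.

6.604 × 10^12 km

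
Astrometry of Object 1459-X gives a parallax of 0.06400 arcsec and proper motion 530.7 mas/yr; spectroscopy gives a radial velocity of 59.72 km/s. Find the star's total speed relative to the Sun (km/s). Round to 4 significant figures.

d = 1/p = 1/0.06400″ = 15.625 pc.
μ = 530.7 mas/yr = 0.5307 ″/yr.
v_t = 4.740 μ d = 4.740 × 0.5307 × 15.625 = 39.305 km/s.
v = √(v_r² + v_t²) = √(59.72² + 39.305²) = √5111.36 = 71.494 km/s.

71.49 km/s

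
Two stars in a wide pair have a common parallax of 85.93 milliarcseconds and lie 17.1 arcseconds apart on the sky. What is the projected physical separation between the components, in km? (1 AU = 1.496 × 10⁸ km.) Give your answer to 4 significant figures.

2.977 × 10^10 km

d = 1/p = 1/0.08593″ = 11.637 pc.
At distance d (pc), an angle of θ arcsec spans θ·d AU: s = 17.1 × 11.637 = 198.99 AU.
= 198.99 × 1.496 × 10⁸ km = 2.9769 × 10^10 km.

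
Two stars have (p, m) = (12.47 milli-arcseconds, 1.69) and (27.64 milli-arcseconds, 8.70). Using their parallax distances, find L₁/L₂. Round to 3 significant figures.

d₁ = 1/p₁ = 1/0.01247″ = 80.192 pc; d₂ = 1/p₂ = 1/0.02764″ = 36.179 pc.
M₁ = m₁ − 5 log₁₀ d₁ + 5 = 1.69 − 9.5207 + 5 = -2.8307.
M₂ = 8.70 − 7.7923 + 5 = 5.9077.
L₁/L₂ = 10^(0.4(M₂ − M₁)) = 10^(0.4 × 8.7384) = 10^3.49536 = 3128.7.

L₁/L₂ = 3130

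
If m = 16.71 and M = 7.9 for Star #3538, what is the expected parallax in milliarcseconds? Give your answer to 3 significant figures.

m − M = 16.71 − 7.9 = 8.81.
d = 10^((m−M)/5 + 1) = 10^2.762 = 578.1 pc.
p = 1/d = 1/578.1 = 0.0017298 arcsec = 1.7298 mas.

1.73 mas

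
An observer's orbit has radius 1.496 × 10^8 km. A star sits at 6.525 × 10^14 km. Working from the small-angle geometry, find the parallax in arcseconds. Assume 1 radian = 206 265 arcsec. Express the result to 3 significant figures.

θ ≈ B/d = (1.496 × 10^8) / (6.525 × 10^14) = 2.2927 × 10^-7 rad.
In arcseconds: 2.2927 × 10^-7 × 206265 = 0.04729″.

0.0473 arcsec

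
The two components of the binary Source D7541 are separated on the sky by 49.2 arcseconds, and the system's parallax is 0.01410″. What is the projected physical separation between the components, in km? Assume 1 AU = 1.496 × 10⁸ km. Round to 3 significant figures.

d = 1/p = 1/0.01410″ = 70.922 pc.
At distance d (pc), an angle of θ arcsec spans θ·d AU: s = 49.2 × 70.922 = 3489.4 AU.
= 3489.4 × 1.496 × 10⁸ km = 5.2201 × 10^11 km.

5.22 × 10^11 km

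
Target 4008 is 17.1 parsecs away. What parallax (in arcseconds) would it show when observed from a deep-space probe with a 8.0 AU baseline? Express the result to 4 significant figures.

p (arcsec) = B (AU) / d (pc).
p = 8.0 / 17.1 = 0.46784 arcsec.

0.4678 arcsec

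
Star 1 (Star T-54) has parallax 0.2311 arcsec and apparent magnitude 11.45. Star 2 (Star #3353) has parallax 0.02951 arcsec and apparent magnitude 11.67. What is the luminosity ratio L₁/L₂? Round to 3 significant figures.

d₁ = 1/p₁ = 1/0.2311″ = 4.3271 pc; d₂ = 1/p₂ = 1/0.02951″ = 33.887 pc.
M₁ = m₁ − 5 log₁₀ d₁ + 5 = 11.45 − 3.1810 + 5 = 13.2690.
M₂ = 11.67 − 7.6502 + 5 = 9.0198.
L₁/L₂ = 10^(0.4(M₂ − M₁)) = 10^(0.4 × (-4.2492)) = 10^(-1.69968) = 0.019967.

L₁/L₂ = 0.0200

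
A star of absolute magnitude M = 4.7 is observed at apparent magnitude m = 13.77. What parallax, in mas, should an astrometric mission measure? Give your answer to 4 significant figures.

m − M = 13.77 − 4.7 = 9.07.
d = 10^((m−M)/5 + 1) = 10^2.814 = 651.63 pc.
p = 1/d = 1/651.63 = 0.0015346 arcsec = 1.5346 mas.

1.535 mas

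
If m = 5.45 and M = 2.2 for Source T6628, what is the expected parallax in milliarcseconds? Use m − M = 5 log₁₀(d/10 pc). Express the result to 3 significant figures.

22.4 mas

m − M = 5.45 − 2.2 = 3.25.
d = 10^((m−M)/5 + 1) = 10^1.650 = 44.668 pc.
p = 1/d = 1/44.668 = 0.022387 arcsec = 22.387 mas.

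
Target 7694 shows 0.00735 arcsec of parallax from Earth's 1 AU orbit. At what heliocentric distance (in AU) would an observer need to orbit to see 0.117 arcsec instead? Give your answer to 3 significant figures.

15.9 AU

Parallax scales linearly with baseline: p ∝ B, so B = p_target / p_Earth × 1 AU.
B = 0.117 / 0.00735 = 15.918 AU.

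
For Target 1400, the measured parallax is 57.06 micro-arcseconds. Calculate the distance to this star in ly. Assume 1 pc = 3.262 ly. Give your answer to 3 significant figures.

57200 ly

p = 57.06 micro-arcseconds = 0.00005706 arcsec.
d = 1/p = 1/0.00005706 = 17525 pc.
In light-years: 17525 × 3.262 = 57167 ly.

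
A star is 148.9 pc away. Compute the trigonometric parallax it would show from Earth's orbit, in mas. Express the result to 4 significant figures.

p = 1/d = 1/148.9 = 0.0067159 arcsec.
= 0.0067159 × 1000 = 6.7159 mas.

6.716 mas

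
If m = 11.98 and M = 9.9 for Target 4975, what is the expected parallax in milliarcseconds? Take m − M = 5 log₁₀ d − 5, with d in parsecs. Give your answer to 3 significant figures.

38.4 mas

m − M = 11.98 − 9.9 = 2.08.
d = 10^((m−M)/5 + 1) = 10^1.416 = 26.062 pc.
p = 1/d = 1/26.062 = 0.03837 arcsec = 38.37 mas.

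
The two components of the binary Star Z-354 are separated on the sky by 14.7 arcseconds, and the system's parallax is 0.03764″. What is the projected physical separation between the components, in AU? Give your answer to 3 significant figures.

391 AU

d = 1/p = 1/0.03764″ = 26.567 pc.
At distance d (pc), an angle of θ arcsec spans θ·d AU: s = 14.7 × 26.567 = 390.53 AU.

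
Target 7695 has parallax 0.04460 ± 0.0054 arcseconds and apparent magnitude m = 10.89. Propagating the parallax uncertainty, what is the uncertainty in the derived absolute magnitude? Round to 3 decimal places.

σ_M = 0.263 mag

M = m − 5 log₁₀ d + 5 = m + 5 log₁₀ p + 5, so ∂M/∂p = 5/(p ln 10).
σ_M = (5/ln 10) · (σ_p/p) = 2.1715 × 0.0054/0.04460 = 2.1715 × 0.12108 = 0.26293.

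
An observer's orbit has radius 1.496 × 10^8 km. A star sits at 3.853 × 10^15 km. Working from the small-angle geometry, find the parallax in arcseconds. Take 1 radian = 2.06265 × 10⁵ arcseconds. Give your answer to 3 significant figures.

0.00801 arcsec

θ ≈ B/d = (1.496 × 10^8) / (3.853 × 10^15) = 3.8827 × 10^-8 rad.
In arcseconds: 3.8827 × 10^-8 × 206265 = 0.0080087″.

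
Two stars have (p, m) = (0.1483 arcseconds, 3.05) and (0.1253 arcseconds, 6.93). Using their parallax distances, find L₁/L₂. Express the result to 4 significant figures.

d₁ = 1/p₁ = 1/0.1483″ = 6.7431 pc; d₂ = 1/p₂ = 1/0.1253″ = 7.9808 pc.
M₁ = m₁ − 5 log₁₀ d₁ + 5 = 3.05 − 4.1443 + 5 = 3.9057.
M₂ = 6.93 − 4.5102 + 5 = 7.4198.
L₁/L₂ = 10^(0.4(M₂ − M₁)) = 10^(0.4 × 3.5141) = 10^1.40564 = 25.447.

L₁/L₂ = 25.45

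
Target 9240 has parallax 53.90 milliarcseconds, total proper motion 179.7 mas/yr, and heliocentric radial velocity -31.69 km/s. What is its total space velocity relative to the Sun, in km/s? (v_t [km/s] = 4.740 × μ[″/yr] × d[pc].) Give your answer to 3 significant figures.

d = 1/p = 1/0.05390″ = 18.553 pc.
μ = 179.7 mas/yr = 0.1797 ″/yr.
v_t = 4.740 μ d = 4.740 × 0.1797 × 18.553 = 15.803 km/s.
v = √(v_r² + v_t²) = √((-31.69)² + 15.803²) = √1253.99 = 35.412 km/s.

35.4 km/s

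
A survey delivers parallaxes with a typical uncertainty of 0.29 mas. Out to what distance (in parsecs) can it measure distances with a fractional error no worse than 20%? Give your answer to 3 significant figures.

σ_d/d = σ_p/p, so the condition is σ_p/p ≤ 0.20, i.e. p ≥ σ_p/0.20.
p_min = 0.29/0.20 = 1.45 mas = 0.00145 arcsec.
d_max = 1/p_min = 1/0.00145 = 689.66 pc.

690 pc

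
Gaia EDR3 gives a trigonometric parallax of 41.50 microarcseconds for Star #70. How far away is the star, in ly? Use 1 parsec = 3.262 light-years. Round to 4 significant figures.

78600 ly

p = 41.50 microarcseconds = 0.00004150 arcsec.
d = 1/p = 1/0.00004150 = 24096 pc.
In light-years: 24096 × 3.262 = 78601 ly.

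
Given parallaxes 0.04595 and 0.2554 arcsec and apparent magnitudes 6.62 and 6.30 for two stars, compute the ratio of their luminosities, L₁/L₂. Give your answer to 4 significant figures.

L₁/L₂ = 23.01

d₁ = 1/p₁ = 1/0.04595″ = 21.763 pc; d₂ = 1/p₂ = 1/0.2554″ = 3.9154 pc.
M₁ = m₁ − 5 log₁₀ d₁ + 5 = 6.62 − 6.6886 + 5 = 4.9314.
M₂ = 6.30 − 2.9639 + 5 = 8.3361.
L₁/L₂ = 10^(0.4(M₂ − M₁)) = 10^(0.4 × 3.4047) = 10^1.36188 = 23.008.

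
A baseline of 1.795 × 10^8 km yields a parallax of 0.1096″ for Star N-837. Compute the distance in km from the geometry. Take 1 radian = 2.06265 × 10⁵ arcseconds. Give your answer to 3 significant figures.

3.38 × 10^14 km

θ = 0.1096″ = 0.1096/206265 = 5.3136 × 10^-7 rad.
d = B/θ = (1.795 × 10^8) / (5.3136 × 10^-7) = 3.3781 × 10^14 km.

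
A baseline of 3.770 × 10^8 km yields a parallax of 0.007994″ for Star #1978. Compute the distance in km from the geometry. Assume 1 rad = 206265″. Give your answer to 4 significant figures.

9.728 × 10^15 km

θ = 0.007994″ = 0.007994/206265 = 3.8756 × 10^-8 rad.
d = B/θ = (3.770 × 10^8) / (3.8756 × 10^-8) = 9.7275 × 10^15 km.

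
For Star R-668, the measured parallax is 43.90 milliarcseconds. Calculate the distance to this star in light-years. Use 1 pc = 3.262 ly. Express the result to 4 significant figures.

p = 43.90 milliarcseconds = 0.04390 arcsec.
d = 1/p = 1/0.04390 = 22.779 pc.
In light-years: 22.779 × 3.262 = 74.305 ly.

74.31 light years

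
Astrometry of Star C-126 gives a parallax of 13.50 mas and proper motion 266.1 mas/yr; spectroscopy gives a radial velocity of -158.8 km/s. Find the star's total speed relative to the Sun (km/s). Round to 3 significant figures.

184 km/s

d = 1/p = 1/0.01350″ = 74.074 pc.
μ = 266.1 mas/yr = 0.2661 ″/yr.
v_t = 4.740 μ d = 4.740 × 0.2661 × 74.074 = 93.431 km/s.
v = √(v_r² + v_t²) = √((-158.8)² + 93.431²) = √33946.8 = 184.25 km/s.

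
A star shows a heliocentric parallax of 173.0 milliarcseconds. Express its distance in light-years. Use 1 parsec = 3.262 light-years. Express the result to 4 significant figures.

p = 173.0 milliarcseconds = 0.1730 arcsec.
d = 1/p = 1/0.1730 = 5.7803 pc.
In light-years: 5.7803 × 3.262 = 18.855 ly.

18.86 light years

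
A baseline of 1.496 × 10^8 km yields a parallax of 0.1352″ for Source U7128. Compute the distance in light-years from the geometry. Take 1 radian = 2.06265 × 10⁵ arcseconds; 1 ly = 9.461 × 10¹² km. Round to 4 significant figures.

24.12 ly

θ = 0.1352″ = 0.1352/206265 = 6.5547 × 10^-7 rad.
d = B/θ = (1.496 × 10^8) / (6.5547 × 10^-7) = 2.2823 × 10^14 km = (2.2823 × 10^14) / (9.461 × 10^12) ly = 24.123 ly.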